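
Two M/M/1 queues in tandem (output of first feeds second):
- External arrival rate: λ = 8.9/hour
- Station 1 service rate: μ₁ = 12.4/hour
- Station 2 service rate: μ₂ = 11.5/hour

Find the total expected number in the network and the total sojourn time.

By Jackson's theorem, each station behaves as independent M/M/1.
Station 1: ρ₁ = 8.9/12.4 = 0.7177, L₁ = ρ₁/(1-ρ₁) = λ/(μ₁-λ) = 8.9/3.50 = 2.54286
Station 2: ρ₂ = 8.9/11.5 = 0.7739, L₂ = ρ₂/(1-ρ₂) = λ/(μ₂-λ) = 8.9/2.60 = 3.42308
Total: L = L₁ + L₂ = 2.54286 + 3.42308 = 5.9659
W = L/λ = 5.9659/8.9 = 0.6703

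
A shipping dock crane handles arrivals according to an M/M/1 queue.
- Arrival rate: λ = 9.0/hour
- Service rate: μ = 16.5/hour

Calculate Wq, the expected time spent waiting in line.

First, compute utilization: ρ = λ/μ = 9.0/16.5 = 0.5455
For M/M/1: Wq = λ/(μ(μ-λ))
Wq = 9.0/(16.5 × (16.5-9.0))
Wq = 9.0/(16.5 × 7.50)
Wq = 0.07273 hours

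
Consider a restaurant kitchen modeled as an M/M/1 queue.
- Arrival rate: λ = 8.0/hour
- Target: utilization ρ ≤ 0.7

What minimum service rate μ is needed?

ρ = λ/μ, so μ = λ/ρ
μ ≥ 8.0/0.7 = 11.4286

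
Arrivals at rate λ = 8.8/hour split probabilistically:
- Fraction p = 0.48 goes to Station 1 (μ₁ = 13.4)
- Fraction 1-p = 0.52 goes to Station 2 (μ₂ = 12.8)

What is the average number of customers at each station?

Effective rates: λ₁ = 8.8×0.48 = 4.224, λ₂ = 8.8×0.52 = 4.576
Station 1: ρ₁ = 4.224/13.4 = 0.3152, L₁ = ρ₁/(1-ρ₁) = 0.3152/(1-0.3152) = 0.4603
Station 2: ρ₂ = 4.576/12.8 = 0.3575, L₂ = ρ₂/(1-ρ₂) = 0.3575/(1-0.3575) = 0.5564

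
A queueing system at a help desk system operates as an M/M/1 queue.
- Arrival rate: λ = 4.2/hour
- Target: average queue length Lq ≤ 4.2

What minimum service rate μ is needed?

For M/M/1: Lq = λ²/(μ(μ-λ))
Need Lq ≤ 4.2, i.e. μ(μ-λ) ≥ λ²/4.2
μ² - 4.2μ - 17.64/4.2 ≥ 0  →  μ² - 4.2μ - 4.2000 ≥ 0
Quadratic formula (positive root): μ = [λ + √(λ² + 4×4.2000)]/2
Discriminant: 17.64 + 4×4.2000 = 34.4400, √34.4400 = 5.8686
μ ≥ (4.2 + 5.8686)/2 = 5.0343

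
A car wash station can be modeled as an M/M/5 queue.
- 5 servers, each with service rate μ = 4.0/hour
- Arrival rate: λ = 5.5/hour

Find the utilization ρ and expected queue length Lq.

Traffic intensity: ρ = λ/(cμ) = 5.5/(5×4.0) = 0.2750
Since ρ = 0.2750 < 1, system is stable.
Offered load a = λ/μ = cρ = 5.5/4.0 = 1.3750
P₀ = [ Σₙ₌₀^4 aⁿ/n! + a^5/(5!(1-ρ)) ]⁻¹
Σ = a^0/0! + a^1/1! + a^2/2! + a^3/3! + a^4/4! = 1.0000 + 1.3750 + 0.9453 + 0.4333 + 0.1489 = 3.9025
a^5/(5!(1-ρ)) = 4.9149/(120 × 0.7250) = 0.05649
P₀ = 1/(3.9025 + 0.05649) = 0.2526
Lq = P₀·a^5·ρ / (5!(1-ρ)²) = 0.2526 × 4.9149 × 0.2750 / (120 × 0.5256) = 0.005413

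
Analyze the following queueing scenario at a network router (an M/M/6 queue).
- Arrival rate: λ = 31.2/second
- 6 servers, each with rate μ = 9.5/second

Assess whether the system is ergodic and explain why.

Stability requires ρ = λ/(cμ) < 1
ρ = 31.2/(6 × 9.5) = 31.2/57.00 = 0.5474
Since 0.5474 < 1, the system is STABLE.
The servers are busy 54.74% of the time.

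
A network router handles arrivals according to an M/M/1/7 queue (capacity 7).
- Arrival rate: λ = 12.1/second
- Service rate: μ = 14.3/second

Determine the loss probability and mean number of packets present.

ρ = λ/μ = 12.1/14.3 = 0.84615
P₀ = (1-ρ)/(1-ρ^(K+1)) = (1-0.84615)/(1-0.84615^8) = 0.15385/0.73723 = 0.2087
P_K = P₀×ρ^K = 0.20869 × 0.84615^7 = 0.20869 × 0.31055 = 0.06481
Blocking probability P_7 = 0.06481 (6.48%)
L = ρ[1 - (K+1)ρ^K + Kρ^(K+1)] / [(1-ρ)(1-ρ^(K+1))]
L = 0.84615 × (1 - 8×0.310550 + 7×0.262772) / ((1 - 0.84615) × (1 - 0.262772)) = 2.6484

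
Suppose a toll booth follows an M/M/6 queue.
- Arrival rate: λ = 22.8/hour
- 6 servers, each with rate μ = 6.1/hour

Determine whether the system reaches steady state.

Stability requires ρ = λ/(cμ) < 1
ρ = 22.8/(6 × 6.1) = 22.8/36.60 = 0.6230
Since 0.6230 < 1, the system is STABLE.
The servers are busy 62.30% of the time.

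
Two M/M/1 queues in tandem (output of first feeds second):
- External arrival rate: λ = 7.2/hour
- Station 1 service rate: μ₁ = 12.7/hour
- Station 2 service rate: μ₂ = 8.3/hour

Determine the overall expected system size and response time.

By Jackson's theorem, each station behaves as independent M/M/1.
Station 1: ρ₁ = 7.2/12.7 = 0.5669, L₁ = ρ₁/(1-ρ₁) = λ/(μ₁-λ) = 7.2/5.50 = 1.30909
Station 2: ρ₂ = 7.2/8.3 = 0.8675, L₂ = ρ₂/(1-ρ₂) = λ/(μ₂-λ) = 7.2/1.10 = 6.54545
Total: L = L₁ + L₂ = 1.30909 + 6.54545 = 7.8545
W = L/λ = 7.8545/7.2 = 1.0909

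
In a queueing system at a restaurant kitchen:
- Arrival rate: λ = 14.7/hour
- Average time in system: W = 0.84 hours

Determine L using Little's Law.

Little's Law: L = λW
L = 14.7 × 0.84 = 12.3480 orders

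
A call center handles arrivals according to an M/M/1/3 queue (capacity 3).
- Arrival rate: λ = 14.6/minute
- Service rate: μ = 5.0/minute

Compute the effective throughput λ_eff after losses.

ρ = λ/μ = 14.6/5.0 = 2.9200
P₀ = (1-ρ)/(1-ρ^(K+1)) = (1-2.9200)/(1-2.9200^4) = -1.9200/-71.6995 = 0.02678
P_K = P₀×ρ^K = 0.02678 × 2.9200^3 = 0.02678 × 24.8971 = 0.6667
λ_eff = λ(1-P_K) = 14.6 × (1 - 0.666705) = 14.6 × 0.333295 = 4.8661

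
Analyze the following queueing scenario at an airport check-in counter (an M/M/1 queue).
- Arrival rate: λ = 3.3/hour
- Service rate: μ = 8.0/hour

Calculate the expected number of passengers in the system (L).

ρ = λ/μ = 3.3/8.0 = 0.4125
For M/M/1: L = λ/(μ-λ)
L = 3.3/(8.0-3.3) = 3.3/4.70
L = 0.7021 passengers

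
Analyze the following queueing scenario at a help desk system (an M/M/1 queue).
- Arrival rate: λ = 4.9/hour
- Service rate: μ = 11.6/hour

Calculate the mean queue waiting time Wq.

First, compute utilization: ρ = λ/μ = 4.9/11.6 = 0.4224
For M/M/1: Wq = λ/(μ(μ-λ))
Wq = 4.9/(11.6 × (11.6-4.9))
Wq = 4.9/(11.6 × 6.70)
Wq = 0.06305 hours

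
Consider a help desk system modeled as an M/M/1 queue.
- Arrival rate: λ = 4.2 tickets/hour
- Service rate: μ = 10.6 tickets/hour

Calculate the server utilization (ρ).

Server utilization: ρ = λ/μ
ρ = 4.2/10.6 = 0.3962
The server is busy 39.62% of the time.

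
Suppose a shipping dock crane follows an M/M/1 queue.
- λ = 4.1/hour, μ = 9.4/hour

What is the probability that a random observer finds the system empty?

ρ = λ/μ = 4.1/9.4 = 0.4362
P(0) = 1 - ρ = 1 - 0.4362 = 0.5638
The server is idle 56.38% of the time.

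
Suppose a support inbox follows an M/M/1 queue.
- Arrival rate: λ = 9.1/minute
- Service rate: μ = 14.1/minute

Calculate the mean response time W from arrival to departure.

First, compute utilization: ρ = λ/μ = 9.1/14.1 = 0.6454
For M/M/1: W = 1/(μ-λ)
W = 1/(14.1-9.1) = 1/5.00
W = 0.2000 minutes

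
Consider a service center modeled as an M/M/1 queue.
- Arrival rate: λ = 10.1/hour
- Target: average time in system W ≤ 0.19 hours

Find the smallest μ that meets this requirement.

For M/M/1: W = 1/(μ-λ)
Need W ≤ 0.19, so 1/(μ-λ) ≤ 0.19
μ - λ ≥ 1/0.19 = 5.2632
μ ≥ 10.1 + 5.2632 = 15.3632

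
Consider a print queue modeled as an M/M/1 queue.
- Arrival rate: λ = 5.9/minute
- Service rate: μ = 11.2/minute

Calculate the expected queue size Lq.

ρ = λ/μ = 5.9/11.2 = 0.5268
For M/M/1: Lq = λ²/(μ(μ-λ))
Lq = 34.81/(11.2 × 5.30)
Lq = 0.5864 jobs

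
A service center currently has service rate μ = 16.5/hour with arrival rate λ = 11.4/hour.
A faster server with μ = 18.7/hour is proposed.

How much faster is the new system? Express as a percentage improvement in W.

System 1: ρ₁ = 11.4/16.5 = 0.6909, W₁ = 1/(16.5-11.4) = 0.1961
System 2: ρ₂ = 11.4/18.7 = 0.6096, W₂ = 1/(18.7-11.4) = 0.1370
Improvement: (W₁-W₂)/W₁ = (0.1961-0.1370)/0.1961 = 30.14%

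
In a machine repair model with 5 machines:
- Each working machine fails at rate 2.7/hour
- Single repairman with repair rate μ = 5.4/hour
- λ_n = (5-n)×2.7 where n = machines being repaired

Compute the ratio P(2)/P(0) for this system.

P(2)/P(0) = ∏_{i=0}^{2-1} λ_i/μ_{i+1}
= (5-0)×2.7/5.4 × (5-1)×2.7/5.4
= 5.0000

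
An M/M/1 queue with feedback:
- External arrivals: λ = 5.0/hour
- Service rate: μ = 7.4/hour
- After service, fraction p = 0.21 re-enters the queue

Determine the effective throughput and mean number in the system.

Effective arrival rate: λ_eff = λ/(1-p) = 5.0/(1-0.21) = 5.0/0.79 = 6.329114
ρ = λ_eff/μ = 6.329114/7.4 = 0.855286
L = ρ/(1-ρ) = 0.855286/(1-0.855286) = 5.9102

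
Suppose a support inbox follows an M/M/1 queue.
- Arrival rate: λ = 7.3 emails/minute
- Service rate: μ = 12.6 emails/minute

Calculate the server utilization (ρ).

Server utilization: ρ = λ/μ
ρ = 7.3/12.6 = 0.5794
The server is busy 57.94% of the time.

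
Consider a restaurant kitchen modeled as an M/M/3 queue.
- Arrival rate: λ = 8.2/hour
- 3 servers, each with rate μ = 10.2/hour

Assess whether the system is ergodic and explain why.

Stability requires ρ = λ/(cμ) < 1
ρ = 8.2/(3 × 10.2) = 8.2/30.60 = 0.2680
Since 0.2680 < 1, the system is STABLE.
The servers are busy 26.80% of the time.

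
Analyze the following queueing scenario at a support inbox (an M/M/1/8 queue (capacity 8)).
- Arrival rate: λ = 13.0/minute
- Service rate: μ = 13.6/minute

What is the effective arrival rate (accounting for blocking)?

ρ = λ/μ = 13.0/13.6 = 0.95588
P₀ = (1-ρ)/(1-ρ^(K+1)) = (1-0.95588)/(1-0.95588^9) = 0.04412/0.3338 = 0.1322
P_K = P₀×ρ^K = 0.1322 × 0.95588^8 = 0.1322 × 0.6970 = 0.09214
λ_eff = λ(1-P_K) = 13.0 × (1 - 0.09214) = 13.0 × 0.90786 = 11.8022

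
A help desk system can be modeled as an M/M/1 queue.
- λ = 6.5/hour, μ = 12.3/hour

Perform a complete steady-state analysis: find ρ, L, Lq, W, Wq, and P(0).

Step 1: ρ = λ/μ = 6.5/12.3 = 0.5285
Step 2: L = λ/(μ-λ) = 6.5/5.80 = 1.1207
Step 3: Lq = λ²/(μ(μ-λ)) = 42.25/(12.3×5.80) = 0.5922
Step 4: W = 1/(μ-λ) = 1/5.80 = 0.17241
Step 5: Wq = λ/(μ(μ-λ)) = 6.5/(12.3×5.80) = 0.09111
Step 6: P(0) = 1-ρ = 0.4715
Verify: L = λW = 6.5×0.17241 = 1.1207 ✔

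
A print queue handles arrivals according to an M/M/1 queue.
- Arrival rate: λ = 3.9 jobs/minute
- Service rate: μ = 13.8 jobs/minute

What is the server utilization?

Server utilization: ρ = λ/μ
ρ = 3.9/13.8 = 0.2826
The server is busy 28.26% of the time.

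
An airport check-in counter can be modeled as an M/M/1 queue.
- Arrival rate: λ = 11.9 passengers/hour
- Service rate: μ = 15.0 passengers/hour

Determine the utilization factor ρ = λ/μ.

Server utilization: ρ = λ/μ
ρ = 11.9/15.0 = 0.7933
The server is busy 79.33% of the time.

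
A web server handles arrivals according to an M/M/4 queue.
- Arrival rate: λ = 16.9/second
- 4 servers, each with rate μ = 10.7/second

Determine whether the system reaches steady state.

Stability requires ρ = λ/(cμ) < 1
ρ = 16.9/(4 × 10.7) = 16.9/42.80 = 0.3949
Since 0.3949 < 1, the system is STABLE.
The servers are busy 39.49% of the time.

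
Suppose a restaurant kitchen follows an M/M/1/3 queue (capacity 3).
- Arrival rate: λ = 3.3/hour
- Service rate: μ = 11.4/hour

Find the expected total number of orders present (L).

ρ = λ/μ = 3.3/11.4 = 0.28947
P₀ = (1-ρ)/(1-ρ^(K+1)) = (1-0.28947)/(1-0.28947^4) = 0.71053/0.99298 = 0.7156
P_K = P₀×ρ^K = 0.7156 × 0.28947^3 = 0.7156 × 0.02426 = 0.01736
L = ρ[1 - (K+1)ρ^K + Kρ^(K+1)] / [(1-ρ)(1-ρ^(K+1))]
L = 0.28947 × (1 - 4×0.02426 + 3×0.007021) / ((1 - 0.28947) × (1 - 0.007021)) = 0.3791 orders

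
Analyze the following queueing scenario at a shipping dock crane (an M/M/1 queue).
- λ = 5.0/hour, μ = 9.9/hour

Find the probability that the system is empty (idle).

ρ = λ/μ = 5.0/9.9 = 0.5051
P(0) = 1 - ρ = 1 - 0.5051 = 0.4949
The server is idle 49.49% of the time.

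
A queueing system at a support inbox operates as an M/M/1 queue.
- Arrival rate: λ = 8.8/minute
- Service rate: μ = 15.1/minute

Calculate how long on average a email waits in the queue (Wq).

First, compute utilization: ρ = λ/μ = 8.8/15.1 = 0.5828
For M/M/1: Wq = λ/(μ(μ-λ))
Wq = 8.8/(15.1 × (15.1-8.8))
Wq = 8.8/(15.1 × 6.30)
Wq = 0.09250 minutes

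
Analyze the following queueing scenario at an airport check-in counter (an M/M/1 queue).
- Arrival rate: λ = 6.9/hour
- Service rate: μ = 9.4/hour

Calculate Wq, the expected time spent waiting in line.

First, compute utilization: ρ = λ/μ = 6.9/9.4 = 0.7340
For M/M/1: Wq = λ/(μ(μ-λ))
Wq = 6.9/(9.4 × (9.4-6.9))
Wq = 6.9/(9.4 × 2.50)
Wq = 0.2936 hours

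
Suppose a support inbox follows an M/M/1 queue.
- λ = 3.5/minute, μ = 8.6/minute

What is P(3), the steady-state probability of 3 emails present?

ρ = λ/μ = 3.5/8.6 = 0.406977
P(n) = (1-ρ)ρⁿ
P(3) = (1-0.406977) × 0.406977^3
P(3) = 0.5930 × 0.06741
P(3) = 0.03997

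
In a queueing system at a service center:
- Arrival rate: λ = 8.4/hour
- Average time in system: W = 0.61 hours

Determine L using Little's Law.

Little's Law: L = λW
L = 8.4 × 0.61 = 5.1240 customers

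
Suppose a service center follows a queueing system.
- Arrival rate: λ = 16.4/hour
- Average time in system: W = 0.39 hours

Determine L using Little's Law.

Little's Law: L = λW
L = 16.4 × 0.39 = 6.3960 customers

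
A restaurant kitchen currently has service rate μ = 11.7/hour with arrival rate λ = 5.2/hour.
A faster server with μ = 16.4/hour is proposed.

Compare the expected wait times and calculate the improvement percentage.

System 1: ρ₁ = 5.2/11.7 = 0.4444, W₁ = 1/(11.7-5.2) = 0.153846
System 2: ρ₂ = 5.2/16.4 = 0.3171, W₂ = 1/(16.4-5.2) = 0.0892857
Improvement: (W₁-W₂)/W₁ = (0.153846-0.0892857)/0.153846 = 41.96%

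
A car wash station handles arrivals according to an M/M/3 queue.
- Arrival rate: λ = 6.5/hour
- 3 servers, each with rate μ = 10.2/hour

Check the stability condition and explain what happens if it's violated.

Stability requires ρ = λ/(cμ) < 1
ρ = 6.5/(3 × 10.2) = 6.5/30.60 = 0.2124
Since 0.2124 < 1, the system is STABLE.
The servers are busy 21.24% of the time.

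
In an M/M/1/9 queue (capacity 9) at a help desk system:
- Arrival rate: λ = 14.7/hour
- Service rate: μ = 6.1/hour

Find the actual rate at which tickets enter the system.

ρ = λ/μ = 14.7/6.1 = 2.4098
P₀ = (1-ρ)/(1-ρ^(K+1)) = (1-2.4098)/(1-2.4098^10) = -1.4098/-6603.0446 = 0.0002135
P_K = P₀×ρ^K = 0.0002135 × 2.4098^9 = 0.0002135 × 2740.4949 = 0.5851
λ_eff = λ(1-P_K) = 14.7 × (1 - 0.58512) = 14.7 × 0.41488 = 6.0987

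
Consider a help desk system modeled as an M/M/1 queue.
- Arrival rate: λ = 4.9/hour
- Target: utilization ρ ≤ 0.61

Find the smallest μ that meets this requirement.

ρ = λ/μ, so μ = λ/ρ
μ ≥ 4.9/0.61 = 8.0328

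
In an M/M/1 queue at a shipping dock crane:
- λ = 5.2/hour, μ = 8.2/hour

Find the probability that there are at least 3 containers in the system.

ρ = λ/μ = 5.2/8.2 = 0.6341
P(N ≥ n) = ρⁿ
P(N ≥ 3) = 0.6341^3
P(N ≥ 3) = 0.2550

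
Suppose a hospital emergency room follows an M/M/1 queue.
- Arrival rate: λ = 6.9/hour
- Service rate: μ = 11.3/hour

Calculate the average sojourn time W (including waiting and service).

First, compute utilization: ρ = λ/μ = 6.9/11.3 = 0.6106
For M/M/1: W = 1/(μ-λ)
W = 1/(11.3-6.9) = 1/4.40
W = 0.2273 hours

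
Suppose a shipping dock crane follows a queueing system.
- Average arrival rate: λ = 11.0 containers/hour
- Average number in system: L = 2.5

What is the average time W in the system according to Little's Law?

Little's Law: L = λW, so W = L/λ
W = 2.5/11.0 = 0.2273 hours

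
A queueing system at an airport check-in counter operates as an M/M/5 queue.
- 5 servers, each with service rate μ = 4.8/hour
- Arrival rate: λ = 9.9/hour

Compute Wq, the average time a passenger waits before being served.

Traffic intensity: ρ = λ/(cμ) = 9.9/(5×4.8) = 0.4125
Since ρ = 0.4125 < 1, system is stable.
Offered load a = λ/μ = cρ = 9.9/4.8 = 2.0625
P₀ = [ Σₙ₌₀^4 aⁿ/n! + a^5/(5!(1-ρ)) ]⁻¹
Σ = a^0/0! + a^1/1! + a^2/2! + a^3/3! + a^4/4! = 1.00000 + 2.06250 + 2.12695 + 1.46228 + 0.753988 = 7.4057
a^5/(5!(1-ρ)) = 37.3224/(120 × 0.5875) = 0.5294
P₀ = 1/(7.4057 + 0.5294) = 0.1260
Lq = P₀·a^5·ρ / (5!(1-ρ)²) = 0.12602 × 37.3224 × 0.41250 / (120 × 0.34516) = 0.04684
Wq = Lq/λ = 0.046843/9.9 = 0.004732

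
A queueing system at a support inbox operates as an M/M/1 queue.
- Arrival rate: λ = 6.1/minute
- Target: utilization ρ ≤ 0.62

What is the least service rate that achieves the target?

ρ = λ/μ, so μ = λ/ρ
μ ≥ 6.1/0.62 = 9.8387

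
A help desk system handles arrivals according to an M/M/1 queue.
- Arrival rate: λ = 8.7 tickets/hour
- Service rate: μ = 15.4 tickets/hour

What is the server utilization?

Server utilization: ρ = λ/μ
ρ = 8.7/15.4 = 0.5649
The server is busy 56.49% of the time.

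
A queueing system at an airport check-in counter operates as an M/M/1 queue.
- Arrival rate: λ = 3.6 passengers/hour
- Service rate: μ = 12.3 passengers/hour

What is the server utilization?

Server utilization: ρ = λ/μ
ρ = 3.6/12.3 = 0.2927
The server is busy 29.27% of the time.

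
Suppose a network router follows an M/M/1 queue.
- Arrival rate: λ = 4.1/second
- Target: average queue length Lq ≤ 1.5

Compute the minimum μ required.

For M/M/1: Lq = λ²/(μ(μ-λ))
Need Lq ≤ 1.5, i.e. μ(μ-λ) ≥ λ²/1.5
μ² - 4.1μ - 16.81/1.5 ≥ 0  →  μ² - 4.1μ - 11.20667 ≥ 0
Quadratic formula (positive root): μ = [λ + √(λ² + 4×11.20667)]/2
Discriminant: 16.81 + 4×11.20667 = 61.6367, √61.6367 = 7.8509
μ ≥ (4.1 + 7.8509)/2 = 5.9755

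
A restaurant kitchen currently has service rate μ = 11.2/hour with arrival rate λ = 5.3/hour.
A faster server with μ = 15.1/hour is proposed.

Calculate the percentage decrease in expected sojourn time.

System 1: ρ₁ = 5.3/11.2 = 0.4732, W₁ = 1/(11.2-5.3) = 0.16949
System 2: ρ₂ = 5.3/15.1 = 0.3510, W₂ = 1/(15.1-5.3) = 0.10204
Improvement: (W₁-W₂)/W₁ = (0.16949-0.10204)/0.16949 = 39.80%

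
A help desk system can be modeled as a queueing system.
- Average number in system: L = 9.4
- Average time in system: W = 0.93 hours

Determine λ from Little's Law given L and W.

Little's Law: L = λW, so λ = L/W
λ = 9.4/0.93 = 10.1075 tickets/hour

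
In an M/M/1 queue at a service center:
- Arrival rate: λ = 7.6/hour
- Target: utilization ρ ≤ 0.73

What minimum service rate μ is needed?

ρ = λ/μ, so μ = λ/ρ
μ ≥ 7.6/0.73 = 10.4110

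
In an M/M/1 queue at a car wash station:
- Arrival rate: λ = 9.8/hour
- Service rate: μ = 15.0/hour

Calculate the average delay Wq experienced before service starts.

First, compute utilization: ρ = λ/μ = 9.8/15.0 = 0.6533
For M/M/1: Wq = λ/(μ(μ-λ))
Wq = 9.8/(15.0 × (15.0-9.8))
Wq = 9.8/(15.0 × 5.20)
Wq = 0.1256 hours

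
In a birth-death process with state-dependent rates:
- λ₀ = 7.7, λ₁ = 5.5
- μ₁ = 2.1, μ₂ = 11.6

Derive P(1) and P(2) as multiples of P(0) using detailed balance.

Balance equations:
State 0: λ₀P₀ = μ₁P₁ → P₁ = (λ₀/μ₁)P₀ = (7.7/2.1)P₀ = 3.6667P₀
State 1: P₂ = (λ₀λ₁)/(μ₁μ₂)P₀ = (7.7×5.5)/(2.1×11.6)P₀ = 1.7385P₀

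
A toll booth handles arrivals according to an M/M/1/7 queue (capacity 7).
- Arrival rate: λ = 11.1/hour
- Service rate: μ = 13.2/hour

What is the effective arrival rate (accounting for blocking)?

ρ = λ/μ = 11.1/13.2 = 0.8409
P₀ = (1-ρ)/(1-ρ^(K+1)) = (1-0.8409)/(1-0.8409^8) = 0.1591/0.7500 = 0.2121
P_K = P₀×ρ^K = 0.21214 × 0.8409^7 = 0.21214 × 0.29731 = 0.06307
λ_eff = λ(1-P_K) = 11.1 × (1 - 0.06307) = 11.1 × 0.93693 = 10.3999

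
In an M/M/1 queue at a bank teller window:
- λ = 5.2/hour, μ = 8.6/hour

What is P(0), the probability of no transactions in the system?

ρ = λ/μ = 5.2/8.6 = 0.6047
P(0) = 1 - ρ = 1 - 0.6047 = 0.3953
The server is idle 39.53% of the time.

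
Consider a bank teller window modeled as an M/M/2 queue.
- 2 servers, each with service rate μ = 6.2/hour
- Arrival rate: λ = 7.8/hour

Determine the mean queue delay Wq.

Traffic intensity: ρ = λ/(cμ) = 7.8/(2×6.2) = 0.6290
Since ρ = 0.6290 < 1, system is stable.
Offered load a = λ/μ = cρ = 7.8/6.2 = 1.2581
P₀ = [ Σₙ₌₀^1 aⁿ/n! + a^2/(2!(1-ρ)) ]⁻¹
Σ = a^0/0! + a^1/1! = 1.0000 + 1.2581 = 2.2581
a^2/(2!(1-ρ)) = 1.5827/(2 × 0.37097) = 2.1332
P₀ = 1/(2.2581 + 2.1332) = 0.2277
Lq = P₀·a^2·ρ / (2!(1-ρ)²) = 0.2277 × 1.5827 × 0.6290 / (2 × 0.1376) = 0.8237
Wq = Lq/λ = 0.8237/7.8 = 0.1056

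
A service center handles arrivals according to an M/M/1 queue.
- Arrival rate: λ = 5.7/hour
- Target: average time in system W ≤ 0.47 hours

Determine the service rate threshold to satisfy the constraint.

For M/M/1: W = 1/(μ-λ)
Need W ≤ 0.47, so 1/(μ-λ) ≤ 0.47
μ - λ ≥ 1/0.47 = 2.1277
μ ≥ 5.7 + 2.1277 = 7.8277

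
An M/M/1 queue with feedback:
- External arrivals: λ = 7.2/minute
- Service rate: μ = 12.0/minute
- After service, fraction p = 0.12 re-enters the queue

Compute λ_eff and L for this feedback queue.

Effective arrival rate: λ_eff = λ/(1-p) = 7.2/(1-0.12) = 7.2/0.88 = 8.1818
ρ = λ_eff/μ = 8.1818/12.0 = 0.68182
L = ρ/(1-ρ) = 0.68182/(1-0.68182) = 2.1429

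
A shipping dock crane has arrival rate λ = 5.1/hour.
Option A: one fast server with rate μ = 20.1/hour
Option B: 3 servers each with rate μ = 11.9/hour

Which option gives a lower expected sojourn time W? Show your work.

Option A: single server μ = 20.1 (M/M/1)
  ρ_A = 5.1/20.1 = 0.2537
  W_A = 1/(μ-λ) = 1/(20.1-5.1) = 1/15.00 = 0.06667

Option B: 3 servers μ = 11.9 (M/M/3)
  ρ_B = λ/(cμ) = 5.1/(3×11.9) = 0.1429
  Offered load a = λ/μ = cρ = 5.1/11.9 = 0.4286
  P₀ = [ Σₙ₌₀^2 aⁿ/n! + a^3/(3!(1-ρ)) ]⁻¹
  Σ = a^0/0! + a^1/1! + a^2/2! = 1.0000 + 0.4286 + 0.09184 = 1.5204
  a^3/(3!(1-ρ)) = 0.07872/(6 × 0.8571) = 0.01531
  P₀ = 1/(1.5204 + 0.01531) = 0.6512
  Lq = P₀·a^3·ρ / (3!(1-ρ)²) = 0.65116 × 0.078717 × 0.14286 / (6 × 0.73469) = 0.001661
  Wq_B = Lq/λ = 0.001661/5.1 = 0.0003257
  W_B = Wq_B + 1/μ = 0.0003257 + 0.08403 = 0.08436

Since W_A = 0.06667 < W_B = 0.08436, Option A (single fast server) has the shorter time in system.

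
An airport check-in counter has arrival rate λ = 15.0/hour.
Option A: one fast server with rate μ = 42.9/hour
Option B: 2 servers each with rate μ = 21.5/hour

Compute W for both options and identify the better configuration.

Option A: single server μ = 42.9 (M/M/1)
  ρ_A = 15.0/42.9 = 0.3497
  W_A = 1/(μ-λ) = 1/(42.9-15.0) = 1/27.90 = 0.03584

Option B: 2 servers μ = 21.5 (M/M/2)
  ρ_B = λ/(cμ) = 15.0/(2×21.5) = 0.3488
  Offered load a = λ/μ = cρ = 15.0/21.5 = 0.6977
  P₀ = [ Σₙ₌₀^1 aⁿ/n! + a^2/(2!(1-ρ)) ]⁻¹
  Σ = a^0/0! + a^1/1! = 1.0000 + 0.6977 = 1.6977
  a^2/(2!(1-ρ)) = 0.48675/(2 × 0.65116) = 0.3738
  P₀ = 1/(1.6977 + 0.37375) = 0.4828
  Lq = P₀·a^2·ρ / (2!(1-ρ)²) = 0.48276 × 0.48675 × 0.34884 / (2 × 0.42401) = 0.09666
  Wq_B = Lq/λ = 0.09666/15.0 = 0.0064440
  W_B = Wq_B + 1/μ = 0.0064440 + 0.046512 = 0.05296

Since W_A = 0.03584 < W_B = 0.05296, Option A (single fast server) has the shorter time in system.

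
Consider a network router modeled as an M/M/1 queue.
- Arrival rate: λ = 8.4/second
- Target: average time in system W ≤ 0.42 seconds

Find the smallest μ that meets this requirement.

For M/M/1: W = 1/(μ-λ)
Need W ≤ 0.42, so 1/(μ-λ) ≤ 0.42
μ - λ ≥ 1/0.42 = 2.3810
μ ≥ 8.4 + 2.3810 = 10.7810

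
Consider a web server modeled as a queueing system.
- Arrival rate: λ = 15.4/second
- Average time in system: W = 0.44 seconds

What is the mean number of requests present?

Little's Law: L = λW
L = 15.4 × 0.44 = 6.7760 requests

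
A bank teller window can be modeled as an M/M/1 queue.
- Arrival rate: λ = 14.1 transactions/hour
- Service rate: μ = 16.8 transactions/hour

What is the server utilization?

Server utilization: ρ = λ/μ
ρ = 14.1/16.8 = 0.8393
The server is busy 83.93% of the time.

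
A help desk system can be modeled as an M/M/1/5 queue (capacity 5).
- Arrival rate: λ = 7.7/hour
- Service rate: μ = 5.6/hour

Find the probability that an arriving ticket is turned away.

ρ = λ/μ = 7.7/5.6 = 1.3750
P₀ = (1-ρ)/(1-ρ^(K+1)) = (1-1.3750)/(1-1.3750^6) = -0.3750/-5.7580 = 0.06513
P_K = P₀×ρ^K = 0.06513 × 1.3750^5 = 0.06513 × 4.9149 = 0.3201
Blocking probability = 32.01%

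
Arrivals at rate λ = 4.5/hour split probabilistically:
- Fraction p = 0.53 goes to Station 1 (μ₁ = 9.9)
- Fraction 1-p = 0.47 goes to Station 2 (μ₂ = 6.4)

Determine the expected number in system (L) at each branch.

Effective rates: λ₁ = 4.5×0.53 = 2.385, λ₂ = 4.5×0.47 = 2.115
Station 1: ρ₁ = 2.385/9.9 = 0.24091, L₁ = ρ₁/(1-ρ₁) = 0.24091/(1-0.24091) = 0.3174
Station 2: ρ₂ = 2.115/6.4 = 0.33047, L₂ = ρ₂/(1-ρ₂) = 0.33047/(1-0.33047) = 0.4936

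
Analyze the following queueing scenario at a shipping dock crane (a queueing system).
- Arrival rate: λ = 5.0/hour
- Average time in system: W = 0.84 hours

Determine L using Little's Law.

Little's Law: L = λW
L = 5.0 × 0.84 = 4.2000 containers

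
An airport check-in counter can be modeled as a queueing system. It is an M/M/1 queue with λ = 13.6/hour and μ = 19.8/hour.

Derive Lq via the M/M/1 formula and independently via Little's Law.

Method 1 (direct): Lq = λ²/(μ(μ-λ)) = 184.96/(19.8 × 6.20) = 1.5067

Method 2 (Little's Law):
W = 1/(μ-λ) = 1/6.20 = 0.1613
Wq = W - 1/μ = 0.1613 - 0.05051 = 0.11079
Lq = λWq = 13.6 × 0.11079 = 1.5067 ✔ (matches Method 1)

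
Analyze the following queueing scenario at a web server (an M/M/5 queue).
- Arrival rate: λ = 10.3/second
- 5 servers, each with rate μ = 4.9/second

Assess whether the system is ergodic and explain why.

Stability requires ρ = λ/(cμ) < 1
ρ = 10.3/(5 × 4.9) = 10.3/24.50 = 0.4204
Since 0.4204 < 1, the system is STABLE.
The servers are busy 42.04% of the time.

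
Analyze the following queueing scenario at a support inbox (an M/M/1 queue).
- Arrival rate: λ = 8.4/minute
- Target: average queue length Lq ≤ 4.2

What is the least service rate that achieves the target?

For M/M/1: Lq = λ²/(μ(μ-λ))
Need Lq ≤ 4.2, i.e. μ(μ-λ) ≥ λ²/4.2
μ² - 8.4μ - 70.56/4.2 ≥ 0  →  μ² - 8.4μ - 16.8000 ≥ 0
Quadratic formula (positive root): μ = [λ + √(λ² + 4×16.8000)]/2
Discriminant: 70.56 + 4×16.8000 = 137.7600, √137.7600 = 11.7371
μ ≥ (8.4 + 11.7371)/2 = 10.0686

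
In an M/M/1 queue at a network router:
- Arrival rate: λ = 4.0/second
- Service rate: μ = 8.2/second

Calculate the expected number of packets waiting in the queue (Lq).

ρ = λ/μ = 4.0/8.2 = 0.4878
For M/M/1: Lq = λ²/(μ(μ-λ))
Lq = 16.00/(8.2 × 4.20)
Lq = 0.4646 packets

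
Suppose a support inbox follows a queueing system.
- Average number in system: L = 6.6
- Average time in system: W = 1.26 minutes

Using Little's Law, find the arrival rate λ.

Little's Law: L = λW, so λ = L/W
λ = 6.6/1.26 = 5.2381 emails/minute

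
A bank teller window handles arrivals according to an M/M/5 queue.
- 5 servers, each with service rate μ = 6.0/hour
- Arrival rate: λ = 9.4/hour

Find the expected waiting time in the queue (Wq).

Traffic intensity: ρ = λ/(cμ) = 9.4/(5×6.0) = 0.3133
Since ρ = 0.3133 < 1, system is stable.
Offered load a = λ/μ = cρ = 9.4/6.0 = 1.5667
P₀ = [ Σₙ₌₀^4 aⁿ/n! + a^5/(5!(1-ρ)) ]⁻¹
Σ = a^0/0! + a^1/1! + a^2/2! + a^3/3! + a^4/4! = 1.0000 + 1.5667 + 1.2272 + 0.6409 + 0.2510 = 4.6858
a^5/(5!(1-ρ)) = 9.4381/(120 × 0.6867) = 0.1145
P₀ = 1/(4.6858 + 0.1145) = 0.2083
Lq = P₀·a^5·ρ / (5!(1-ρ)²) = 0.2083 × 9.4381 × 0.3133 / (120 × 0.4715) = 0.01089
Wq = Lq/λ = 0.010888/9.4 = 0.001158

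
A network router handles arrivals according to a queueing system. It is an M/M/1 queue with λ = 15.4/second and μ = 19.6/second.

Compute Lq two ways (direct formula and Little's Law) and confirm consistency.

Method 1 (direct): Lq = λ²/(μ(μ-λ)) = 237.16/(19.6 × 4.20) = 2.8810

Method 2 (Little's Law):
W = 1/(μ-λ) = 1/4.20 = 0.238095
Wq = W - 1/μ = 0.238095 - 0.0510204 = 0.187075
Lq = λWq = 15.4 × 0.187075 = 2.8810 ✔ (matches Method 1)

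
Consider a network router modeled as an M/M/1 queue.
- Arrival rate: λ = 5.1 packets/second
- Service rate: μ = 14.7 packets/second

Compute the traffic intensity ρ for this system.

Server utilization: ρ = λ/μ
ρ = 5.1/14.7 = 0.3469
The server is busy 34.69% of the time.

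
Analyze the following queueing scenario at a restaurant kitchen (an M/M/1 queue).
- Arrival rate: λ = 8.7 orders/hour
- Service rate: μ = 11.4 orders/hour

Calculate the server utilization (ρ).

Server utilization: ρ = λ/μ
ρ = 8.7/11.4 = 0.7632
The server is busy 76.32% of the time.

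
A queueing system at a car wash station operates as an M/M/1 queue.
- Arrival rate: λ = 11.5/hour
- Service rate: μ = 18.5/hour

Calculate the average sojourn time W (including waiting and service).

First, compute utilization: ρ = λ/μ = 11.5/18.5 = 0.6216
For M/M/1: W = 1/(μ-λ)
W = 1/(18.5-11.5) = 1/7.00
W = 0.1429 hours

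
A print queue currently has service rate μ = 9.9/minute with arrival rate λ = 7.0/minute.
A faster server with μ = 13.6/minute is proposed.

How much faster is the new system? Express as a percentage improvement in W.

System 1: ρ₁ = 7.0/9.9 = 0.7071, W₁ = 1/(9.9-7.0) = 0.3448
System 2: ρ₂ = 7.0/13.6 = 0.5147, W₂ = 1/(13.6-7.0) = 0.1515
Improvement: (W₁-W₂)/W₁ = (0.3448-0.1515)/0.3448 = 56.06%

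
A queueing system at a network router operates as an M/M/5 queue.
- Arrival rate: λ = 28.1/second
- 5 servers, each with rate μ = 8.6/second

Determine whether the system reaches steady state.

Stability requires ρ = λ/(cμ) < 1
ρ = 28.1/(5 × 8.6) = 28.1/43.00 = 0.6535
Since 0.6535 < 1, the system is STABLE.
The servers are busy 65.35% of the time.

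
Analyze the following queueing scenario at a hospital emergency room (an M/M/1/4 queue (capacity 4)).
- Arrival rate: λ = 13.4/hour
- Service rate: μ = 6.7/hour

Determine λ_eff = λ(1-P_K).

ρ = λ/μ = 13.4/6.7 = 2.0000
P₀ = (1-ρ)/(1-ρ^(K+1)) = (1-2.0000)/(1-2.0000^5) = -1.0000/-31.0000 = 0.03226
P_K = P₀×ρ^K = 0.032258 × 2.0000^4 = 0.032258 × 16.0000 = 0.5161
λ_eff = λ(1-P_K) = 13.4 × (1 - 0.51613) = 13.4 × 0.48387 = 6.4839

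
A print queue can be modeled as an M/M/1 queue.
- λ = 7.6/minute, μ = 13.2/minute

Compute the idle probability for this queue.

ρ = λ/μ = 7.6/13.2 = 0.5758
P(0) = 1 - ρ = 1 - 0.5758 = 0.4242
The server is idle 42.42% of the time.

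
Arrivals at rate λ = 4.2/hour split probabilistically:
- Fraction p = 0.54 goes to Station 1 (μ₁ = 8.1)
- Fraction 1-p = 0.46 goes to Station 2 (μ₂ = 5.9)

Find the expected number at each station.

Effective rates: λ₁ = 4.2×0.54 = 2.268, λ₂ = 4.2×0.46 = 1.932
Station 1: ρ₁ = 2.268/8.1 = 0.2800, L₁ = ρ₁/(1-ρ₁) = 0.2800/(1-0.2800) = 0.3889
Station 2: ρ₂ = 1.932/5.9 = 0.32746, L₂ = ρ₂/(1-ρ₂) = 0.32746/(1-0.32746) = 0.4869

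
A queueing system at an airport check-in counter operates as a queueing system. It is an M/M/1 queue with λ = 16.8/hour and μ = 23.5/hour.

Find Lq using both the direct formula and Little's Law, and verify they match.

Method 1 (direct): Lq = λ²/(μ(μ-λ)) = 282.24/(23.5 × 6.70) = 1.7926

Method 2 (Little's Law):
W = 1/(μ-λ) = 1/6.70 = 0.1493
Wq = W - 1/μ = 0.1493 - 0.04255 = 0.1067
Lq = λWq = 16.8 × 0.1067 = 1.7926 ✔ (matches Method 1)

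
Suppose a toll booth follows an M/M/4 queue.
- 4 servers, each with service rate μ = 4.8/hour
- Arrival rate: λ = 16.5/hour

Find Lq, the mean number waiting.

Traffic intensity: ρ = λ/(cμ) = 16.5/(4×4.8) = 0.8594
Since ρ = 0.8594 < 1, system is stable.
Offered load a = λ/μ = cρ = 16.5/4.8 = 3.4375
P₀ = [ Σₙ₌₀^3 aⁿ/n! + a^4/(4!(1-ρ)) ]⁻¹
Σ = a^0/0! + a^1/1! + a^2/2! + a^3/3! = 1.0000 + 3.4375 + 5.9082 + 6.7698 = 17.1155
a^4/(4!(1-ρ)) = 139.6275/(24 × 0.140625) = 41.3711
P₀ = 1/(17.1155 + 41.3711) = 0.01710
Lq = P₀·a^4·ρ / (4!(1-ρ)²) = 0.01709793 × 139.6275 × 0.8593750 / (24 × 0.01977539) = 4.3228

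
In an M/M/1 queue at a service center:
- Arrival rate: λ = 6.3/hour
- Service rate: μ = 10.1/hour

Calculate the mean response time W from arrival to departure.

First, compute utilization: ρ = λ/μ = 6.3/10.1 = 0.6238
For M/M/1: W = 1/(μ-λ)
W = 1/(10.1-6.3) = 1/3.80
W = 0.2632 hours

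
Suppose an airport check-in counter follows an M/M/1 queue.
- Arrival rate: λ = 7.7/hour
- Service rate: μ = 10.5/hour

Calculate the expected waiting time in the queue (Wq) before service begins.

First, compute utilization: ρ = λ/μ = 7.7/10.5 = 0.7333
For M/M/1: Wq = λ/(μ(μ-λ))
Wq = 7.7/(10.5 × (10.5-7.7))
Wq = 7.7/(10.5 × 2.80)
Wq = 0.2619 hours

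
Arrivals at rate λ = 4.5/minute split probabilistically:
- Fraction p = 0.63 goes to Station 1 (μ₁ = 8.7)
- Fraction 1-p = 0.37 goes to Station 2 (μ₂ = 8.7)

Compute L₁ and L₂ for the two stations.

Effective rates: λ₁ = 4.5×0.63 = 2.835, λ₂ = 4.5×0.37 = 1.665
Station 1: ρ₁ = 2.835/8.7 = 0.32586, L₁ = ρ₁/(1-ρ₁) = 0.32586/(1-0.32586) = 0.4834
Station 2: ρ₂ = 1.665/8.7 = 0.1914, L₂ = ρ₂/(1-ρ₂) = 0.1914/(1-0.1914) = 0.2367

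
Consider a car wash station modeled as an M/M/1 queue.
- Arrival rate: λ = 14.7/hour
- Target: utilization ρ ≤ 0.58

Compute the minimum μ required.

ρ = λ/μ, so μ = λ/ρ
μ ≥ 14.7/0.58 = 25.3448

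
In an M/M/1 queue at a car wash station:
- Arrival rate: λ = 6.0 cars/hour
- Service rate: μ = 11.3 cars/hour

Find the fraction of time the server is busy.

Server utilization: ρ = λ/μ
ρ = 6.0/11.3 = 0.5310
The server is busy 53.10% of the time.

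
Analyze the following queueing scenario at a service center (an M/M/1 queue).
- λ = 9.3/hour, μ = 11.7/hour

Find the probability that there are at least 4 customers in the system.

ρ = λ/μ = 9.3/11.7 = 0.79487
P(N ≥ n) = ρⁿ
P(N ≥ 4) = 0.79487^4
P(N ≥ 4) = 0.3992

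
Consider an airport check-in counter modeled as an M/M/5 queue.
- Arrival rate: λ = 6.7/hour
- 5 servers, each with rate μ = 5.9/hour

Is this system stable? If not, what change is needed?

Stability requires ρ = λ/(cμ) < 1
ρ = 6.7/(5 × 5.9) = 6.7/29.50 = 0.2271
Since 0.2271 < 1, the system is STABLE.
The servers are busy 22.71% of the time.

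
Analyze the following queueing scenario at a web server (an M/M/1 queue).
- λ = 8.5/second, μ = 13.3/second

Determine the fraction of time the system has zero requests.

ρ = λ/μ = 8.5/13.3 = 0.6391
P(0) = 1 - ρ = 1 - 0.6391 = 0.3609
The server is idle 36.09% of the time.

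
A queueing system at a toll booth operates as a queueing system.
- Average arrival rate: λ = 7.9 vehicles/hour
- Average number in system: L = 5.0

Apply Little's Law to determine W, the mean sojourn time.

Little's Law: L = λW, so W = L/λ
W = 5.0/7.9 = 0.6329 hours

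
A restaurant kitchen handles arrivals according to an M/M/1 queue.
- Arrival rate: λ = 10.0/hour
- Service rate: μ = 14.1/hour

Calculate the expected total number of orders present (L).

ρ = λ/μ = 10.0/14.1 = 0.7092
For M/M/1: L = λ/(μ-λ)
L = 10.0/(14.1-10.0) = 10.0/4.10
L = 2.4390 orders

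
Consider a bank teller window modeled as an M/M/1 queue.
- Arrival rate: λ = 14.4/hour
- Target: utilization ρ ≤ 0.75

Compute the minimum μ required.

ρ = λ/μ, so μ = λ/ρ
μ ≥ 14.4/0.75 = 19.2000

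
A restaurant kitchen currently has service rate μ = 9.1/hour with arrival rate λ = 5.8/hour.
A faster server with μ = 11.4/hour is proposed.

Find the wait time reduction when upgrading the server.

System 1: ρ₁ = 5.8/9.1 = 0.6374, W₁ = 1/(9.1-5.8) = 0.30303
System 2: ρ₂ = 5.8/11.4 = 0.5088, W₂ = 1/(11.4-5.8) = 0.17857
Improvement: (W₁-W₂)/W₁ = (0.30303-0.17857)/0.30303 = 41.07%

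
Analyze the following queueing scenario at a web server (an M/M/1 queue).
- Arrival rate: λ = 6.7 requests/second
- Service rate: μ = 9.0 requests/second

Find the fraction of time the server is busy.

Server utilization: ρ = λ/μ
ρ = 6.7/9.0 = 0.7444
The server is busy 74.44% of the time.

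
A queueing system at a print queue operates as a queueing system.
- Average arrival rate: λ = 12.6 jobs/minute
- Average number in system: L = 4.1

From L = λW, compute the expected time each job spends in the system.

Little's Law: L = λW, so W = L/λ
W = 4.1/12.6 = 0.3254 minutes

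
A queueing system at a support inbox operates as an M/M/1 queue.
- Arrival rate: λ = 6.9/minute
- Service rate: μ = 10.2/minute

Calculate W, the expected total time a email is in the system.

First, compute utilization: ρ = λ/μ = 6.9/10.2 = 0.6765
For M/M/1: W = 1/(μ-λ)
W = 1/(10.2-6.9) = 1/3.30
W = 0.3030 minutes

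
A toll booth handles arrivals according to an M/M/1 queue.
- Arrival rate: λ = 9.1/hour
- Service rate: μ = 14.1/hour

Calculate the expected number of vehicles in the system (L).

ρ = λ/μ = 9.1/14.1 = 0.6454
For M/M/1: L = λ/(μ-λ)
L = 9.1/(14.1-9.1) = 9.1/5.00
L = 1.8200 vehicles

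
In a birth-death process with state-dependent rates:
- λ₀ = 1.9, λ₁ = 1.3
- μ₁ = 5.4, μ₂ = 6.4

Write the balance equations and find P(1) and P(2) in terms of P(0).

Balance equations:
State 0: λ₀P₀ = μ₁P₁ → P₁ = (λ₀/μ₁)P₀ = (1.9/5.4)P₀ = 0.3519P₀
State 1: P₂ = (λ₀λ₁)/(μ₁μ₂)P₀ = (1.9×1.3)/(5.4×6.4)P₀ = 0.07147P₀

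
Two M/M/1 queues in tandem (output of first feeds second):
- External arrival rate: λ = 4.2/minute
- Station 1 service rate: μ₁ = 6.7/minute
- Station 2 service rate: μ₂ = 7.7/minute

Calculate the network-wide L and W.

By Jackson's theorem, each station behaves as independent M/M/1.
Station 1: ρ₁ = 4.2/6.7 = 0.6269, L₁ = ρ₁/(1-ρ₁) = λ/(μ₁-λ) = 4.2/2.50 = 1.6800
Station 2: ρ₂ = 4.2/7.7 = 0.5455, L₂ = ρ₂/(1-ρ₂) = λ/(μ₂-λ) = 4.2/3.50 = 1.2000
Total: L = L₁ + L₂ = 1.6800 + 1.2000 = 2.8800
W = L/λ = 2.8800/4.2 = 0.6857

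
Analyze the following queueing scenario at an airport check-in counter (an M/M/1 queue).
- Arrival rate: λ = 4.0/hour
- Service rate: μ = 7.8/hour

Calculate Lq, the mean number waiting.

ρ = λ/μ = 4.0/7.8 = 0.5128
For M/M/1: Lq = λ²/(μ(μ-λ))
Lq = 16.00/(7.8 × 3.80)
Lq = 0.5398 passengers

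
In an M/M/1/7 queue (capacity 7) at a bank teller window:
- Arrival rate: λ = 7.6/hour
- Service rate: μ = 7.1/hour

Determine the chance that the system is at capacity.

ρ = λ/μ = 7.6/7.1 = 1.07042
P₀ = (1-ρ)/(1-ρ^(K+1)) = (1-1.07042)/(1-1.07042^8) = -0.07042/-0.7236 = 0.09732
P_K = P₀×ρ^K = 0.09732 × 1.07042^7 = 0.09732 × 1.6102 = 0.1567
Blocking probability = 15.67%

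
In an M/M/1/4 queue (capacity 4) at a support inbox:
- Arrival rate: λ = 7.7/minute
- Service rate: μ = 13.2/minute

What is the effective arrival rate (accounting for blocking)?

ρ = λ/μ = 7.7/13.2 = 0.583333
P₀ = (1-ρ)/(1-ρ^(K+1)) = (1-0.583333)/(1-0.583333^5) = 0.416667/0.932457 = 0.4468
P_K = P₀×ρ^K = 0.4468 × 0.583333^4 = 0.4468 × 0.1158 = 0.05174
λ_eff = λ(1-P_K) = 7.7 × (1 - 0.05174) = 7.7 × 0.94826 = 7.3016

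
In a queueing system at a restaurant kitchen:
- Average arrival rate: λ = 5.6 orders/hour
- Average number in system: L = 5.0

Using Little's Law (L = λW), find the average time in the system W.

Little's Law: L = λW, so W = L/λ
W = 5.0/5.6 = 0.8929 hours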